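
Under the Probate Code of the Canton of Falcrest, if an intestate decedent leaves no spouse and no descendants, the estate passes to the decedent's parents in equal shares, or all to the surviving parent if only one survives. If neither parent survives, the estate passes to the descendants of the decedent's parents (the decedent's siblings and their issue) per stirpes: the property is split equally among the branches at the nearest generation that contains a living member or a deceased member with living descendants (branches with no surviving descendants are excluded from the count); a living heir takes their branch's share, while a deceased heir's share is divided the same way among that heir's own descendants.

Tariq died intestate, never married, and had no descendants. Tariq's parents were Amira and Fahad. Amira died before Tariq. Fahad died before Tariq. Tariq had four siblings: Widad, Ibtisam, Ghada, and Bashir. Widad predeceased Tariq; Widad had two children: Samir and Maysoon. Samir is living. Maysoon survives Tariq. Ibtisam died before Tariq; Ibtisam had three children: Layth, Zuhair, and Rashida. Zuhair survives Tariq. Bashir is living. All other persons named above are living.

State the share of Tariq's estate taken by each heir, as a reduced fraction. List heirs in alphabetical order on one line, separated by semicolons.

Neither parent survives and there are no descendants, so the estate passes to Tariq's siblings and their issue per stirpes.
The estate is divided into 4 equal shares of 1/4 among Widad, Ibtisam, Ghada, Bashir.
Widad predeceased; the 1/4 allotted to Widad's branch passes to Widad's issue by representation.
The 1/4 is divided into 2 equal shares of 1/8 among Samir, Maysoon.
Samir is living and takes 1/8.
Maysoon is living and takes 1/8.
Ibtisam predeceased; the 1/4 allotted to Ibtisam's branch passes to Ibtisam's issue by representation.
The 1/4 is divided into 3 equal shares of 1/12 among Layth, Zuhair, Rashida.
Layth is living and takes 1/12.
Zuhair is living and takes 1/12.
Rashida is living and takes 1/12.
Ghada is living and takes 1/4.
Bashir is living and takes 1/4.

Bashir 1/4; Ghada 1/4; Layth 1/12; Maysoon 1/8; Rashida 1/12; Samir 1/8; Zuhair 1/12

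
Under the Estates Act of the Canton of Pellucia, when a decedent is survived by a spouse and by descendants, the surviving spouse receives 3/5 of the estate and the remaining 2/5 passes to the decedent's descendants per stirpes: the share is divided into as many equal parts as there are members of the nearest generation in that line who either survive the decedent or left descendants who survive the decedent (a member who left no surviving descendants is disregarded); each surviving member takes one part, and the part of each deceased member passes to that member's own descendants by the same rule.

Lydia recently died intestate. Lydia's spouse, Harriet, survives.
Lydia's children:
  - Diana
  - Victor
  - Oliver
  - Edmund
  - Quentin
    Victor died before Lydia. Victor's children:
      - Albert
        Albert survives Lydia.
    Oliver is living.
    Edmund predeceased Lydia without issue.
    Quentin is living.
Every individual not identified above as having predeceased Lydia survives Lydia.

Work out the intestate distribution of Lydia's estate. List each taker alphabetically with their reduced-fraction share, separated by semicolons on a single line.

Harriet, as surviving spouse, takes 3/5.
The remaining 2/5 passes to Lydia's descendants per stirpes.
Edmund left no surviving issue, so that branch lapses and is disregarded.
The 2/5 is divided into 4 equal shares of 1/10 among Diana, Victor, Oliver, Quentin.
Diana is living and takes 1/10.
Victor predeceased; the 1/10 allotted to Victor's branch passes to Victor's issue by representation.
Albert is the sole taker at this level and receives the full 1/10.
Oliver is living and takes 1/10.
Quentin is living and takes 1/10.

Albert 1/10; Diana 1/10; Harriet 3/5; Oliver 1/10; Quentin 1/10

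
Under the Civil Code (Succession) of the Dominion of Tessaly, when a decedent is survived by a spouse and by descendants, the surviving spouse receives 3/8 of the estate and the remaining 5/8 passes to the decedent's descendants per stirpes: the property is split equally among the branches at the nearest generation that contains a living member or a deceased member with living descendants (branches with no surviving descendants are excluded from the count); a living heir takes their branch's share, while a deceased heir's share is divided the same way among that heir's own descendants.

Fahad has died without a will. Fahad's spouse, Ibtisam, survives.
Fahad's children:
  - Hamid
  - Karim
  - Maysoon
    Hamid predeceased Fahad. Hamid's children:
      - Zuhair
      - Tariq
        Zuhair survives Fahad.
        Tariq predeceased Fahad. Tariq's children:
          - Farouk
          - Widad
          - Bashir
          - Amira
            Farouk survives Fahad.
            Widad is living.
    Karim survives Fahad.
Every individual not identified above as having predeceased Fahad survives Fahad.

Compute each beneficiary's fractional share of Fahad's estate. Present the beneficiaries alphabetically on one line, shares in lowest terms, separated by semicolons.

Ibtisam, as surviving spouse, takes 3/8.
The remaining 5/8 passes to Fahad's descendants per stirpes.
The 5/8 is divided into 3 equal shares of 5/24 among Hamid, Karim, Maysoon.
Hamid predeceased; the 5/24 allotted to Hamid's branch passes to Hamid's issue by representation.
The 5/24 is divided into 2 equal shares of 5/48 among Zuhair, Tariq.
Zuhair is living and takes 5/48.
Tariq predeceased; the 5/48 allotted to Tariq's branch passes to Tariq's issue by representation.
The 5/48 is divided into 4 equal shares of 5/192 among Farouk, Widad, Bashir, Amira.
Farouk is living and takes 5/192.
Widad is living and takes 5/192.
Bashir is living and takes 5/192.
Amira is living and takes 5/192.
Karim is living and takes 5/24.
Maysoon is living and takes 5/24.

Amira 5/192; Bashir 5/192; Farouk 5/192; Ibtisam 3/8; Karim 5/24; Maysoon 5/24; Widad 5/192; Zuhair 5/48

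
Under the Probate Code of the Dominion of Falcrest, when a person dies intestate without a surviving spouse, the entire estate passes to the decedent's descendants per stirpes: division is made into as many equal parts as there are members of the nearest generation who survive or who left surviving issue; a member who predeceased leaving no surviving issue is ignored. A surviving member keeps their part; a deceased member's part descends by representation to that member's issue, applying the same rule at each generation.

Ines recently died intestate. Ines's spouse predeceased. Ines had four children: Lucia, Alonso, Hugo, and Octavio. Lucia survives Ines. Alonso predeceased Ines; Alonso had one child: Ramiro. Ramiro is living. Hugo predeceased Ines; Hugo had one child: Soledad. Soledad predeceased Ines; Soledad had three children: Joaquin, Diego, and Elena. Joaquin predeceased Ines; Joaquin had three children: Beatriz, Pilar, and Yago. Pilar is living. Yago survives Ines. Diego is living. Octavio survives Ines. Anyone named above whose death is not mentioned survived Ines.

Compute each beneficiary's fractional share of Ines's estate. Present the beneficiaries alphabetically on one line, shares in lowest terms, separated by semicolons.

Beatriz 1/36; Diego 1/12; Elena 1/12; Lucia 1/4; Octavio 1/4; Pilar 1/36; Ramiro 1/4; Yago 1/36

There is no surviving spouse, so the entire estate passes to Ines's descendants per stirpes.
The estate is divided into 4 equal shares of 1/4 among Lucia, Alonso, Hugo, Octavio.
Lucia is living and takes 1/4.
Alonso predeceased; the 1/4 allotted to Alonso's branch passes to Alonso's issue by representation.
Ramiro is the sole taker at this level and receives the full 1/4.
Hugo predeceased; the 1/4 allotted to Hugo's branch passes to Hugo's issue by representation.
Soledad's line is the sole branch at this level, so the full 1/4 passes to Soledad's issue by representation.
The 1/4 is divided into 3 equal shares of 1/12 among Joaquin, Diego, Elena.
Joaquin predeceased; the 1/12 allotted to Joaquin's branch passes to Joaquin's issue by representation.
The 1/12 is divided into 3 equal shares of 1/36 among Beatriz, Pilar, Yago.
Beatriz is living and takes 1/36.
Pilar is living and takes 1/36.
Yago is living and takes 1/36.
Diego is living and takes 1/12.
Elena is living and takes 1/12.
Octavio is living and takes 1/4.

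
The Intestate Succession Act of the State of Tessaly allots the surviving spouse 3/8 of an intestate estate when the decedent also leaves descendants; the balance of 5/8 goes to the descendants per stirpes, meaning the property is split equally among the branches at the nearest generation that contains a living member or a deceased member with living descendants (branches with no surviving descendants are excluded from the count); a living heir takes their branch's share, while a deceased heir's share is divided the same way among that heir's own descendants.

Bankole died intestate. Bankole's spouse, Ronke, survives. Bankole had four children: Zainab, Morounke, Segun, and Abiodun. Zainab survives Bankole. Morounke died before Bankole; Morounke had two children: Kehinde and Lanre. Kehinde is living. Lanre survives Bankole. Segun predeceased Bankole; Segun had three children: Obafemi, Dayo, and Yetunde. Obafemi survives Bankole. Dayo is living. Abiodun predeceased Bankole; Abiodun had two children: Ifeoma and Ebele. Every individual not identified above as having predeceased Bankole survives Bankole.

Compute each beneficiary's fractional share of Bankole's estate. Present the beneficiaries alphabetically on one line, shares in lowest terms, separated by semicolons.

Ronke, as surviving spouse, takes 3/8.
The remaining 5/8 passes to Bankole's descendants per stirpes.
The 5/8 is divided into 4 equal shares of 5/32 among Zainab, Morounke, Segun, Abiodun.
Zainab is living and takes 5/32.
Morounke predeceased; the 5/32 allotted to Morounke's branch passes to Morounke's issue by representation.
The 5/32 is divided into 2 equal shares of 5/64 among Kehinde, Lanre.
Kehinde is living and takes 5/64.
Lanre is living and takes 5/64.
Segun predeceased; the 5/32 allotted to Segun's branch passes to Segun's issue by representation.
The 5/32 is divided into 3 equal shares of 5/96 among Obafemi, Dayo, Yetunde.
Obafemi is living and takes 5/96.
Dayo is living and takes 5/96.
Yetunde is living and takes 5/96.
Abiodun predeceased; the 5/32 allotted to Abiodun's branch passes to Abiodun's issue by representation.
The 5/32 is divided into 2 equal shares of 5/64 among Ifeoma, Ebele.
Ifeoma is living and takes 5/64.
Ebele is living and takes 5/64.

Dayo 5/96; Ebele 5/64; Ifeoma 5/64; Kehinde 5/64; Lanre 5/64; Obafemi 5/96; Ronke 3/8; Yetunde 5/96; Zainab 5/32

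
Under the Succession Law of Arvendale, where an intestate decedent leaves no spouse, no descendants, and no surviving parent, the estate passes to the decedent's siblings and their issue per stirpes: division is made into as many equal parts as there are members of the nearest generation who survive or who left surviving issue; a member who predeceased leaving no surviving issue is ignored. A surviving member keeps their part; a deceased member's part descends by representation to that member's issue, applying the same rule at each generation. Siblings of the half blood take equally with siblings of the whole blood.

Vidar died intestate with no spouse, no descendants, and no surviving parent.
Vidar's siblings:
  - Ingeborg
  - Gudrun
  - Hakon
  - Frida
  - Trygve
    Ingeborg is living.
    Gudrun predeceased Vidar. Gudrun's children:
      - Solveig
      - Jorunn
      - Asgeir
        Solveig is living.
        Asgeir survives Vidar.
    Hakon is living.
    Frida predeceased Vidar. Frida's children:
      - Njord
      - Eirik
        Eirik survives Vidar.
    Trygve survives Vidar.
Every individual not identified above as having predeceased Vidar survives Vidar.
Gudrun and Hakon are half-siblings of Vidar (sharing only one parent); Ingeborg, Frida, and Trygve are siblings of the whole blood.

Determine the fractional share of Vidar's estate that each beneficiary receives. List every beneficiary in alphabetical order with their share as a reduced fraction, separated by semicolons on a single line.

No spouse, descendants, or parent survives, so the estate passes to Vidar's siblings per stirpes.
Half-blood and whole-blood siblings take equally under the stated rule.
The estate is divided into 5 equal shares of 1/5 among Ingeborg, Gudrun, Hakon, Frida, Trygve.
Ingeborg is living and takes 1/5.
Gudrun predeceased; the 1/5 allotted to Gudrun's branch passes to Gudrun's issue by representation.
The 1/5 is divided into 3 equal shares of 1/15 among Solveig, Jorunn, Asgeir.
Solveig is living and takes 1/15.
Jorunn is living and takes 1/15.
Asgeir is living and takes 1/15.
Hakon is living and takes 1/5.
Frida predeceased; the 1/5 allotted to Frida's branch passes to Frida's issue by representation.
The 1/5 is divided into 2 equal shares of 1/10 among Njord, Eirik.
Njord is living and takes 1/10.
Eirik is living and takes 1/10.
Trygve is living and takes 1/5.

Asgeir 1/15; Eirik 1/10; Hakon 1/5; Ingeborg 1/5; Jorunn 1/15; Njord 1/10; Solveig 1/15; Trygve 1/5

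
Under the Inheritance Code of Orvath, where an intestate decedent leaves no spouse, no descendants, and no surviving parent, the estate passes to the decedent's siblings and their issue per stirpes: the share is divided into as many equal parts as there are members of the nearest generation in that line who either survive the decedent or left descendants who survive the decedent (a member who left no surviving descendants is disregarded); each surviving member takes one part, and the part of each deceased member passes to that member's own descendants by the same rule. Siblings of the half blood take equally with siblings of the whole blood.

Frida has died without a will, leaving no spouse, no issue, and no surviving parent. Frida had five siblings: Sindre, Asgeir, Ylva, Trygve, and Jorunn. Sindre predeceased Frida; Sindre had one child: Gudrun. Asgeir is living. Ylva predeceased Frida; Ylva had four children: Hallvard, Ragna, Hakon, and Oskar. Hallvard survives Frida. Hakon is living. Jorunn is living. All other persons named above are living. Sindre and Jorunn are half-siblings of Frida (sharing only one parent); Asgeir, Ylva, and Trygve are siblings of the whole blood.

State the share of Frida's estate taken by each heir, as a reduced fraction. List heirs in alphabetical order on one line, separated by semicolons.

No spouse, descendants, or parent survives, so the estate passes to Frida's siblings per stirpes.
Half-blood and whole-blood siblings take equally under the stated rule.
The estate is divided into 5 equal shares of 1/5 among Sindre, Asgeir, Ylva, Trygve, Jorunn.
Sindre predeceased; the 1/5 allotted to Sindre's branch passes to Sindre's issue by representation.
Gudrun is the sole taker at this level and receives the full 1/5.
Asgeir is living and takes 1/5.
Ylva predeceased; the 1/5 allotted to Ylva's branch passes to Ylva's issue by representation.
The 1/5 is divided into 4 equal shares of 1/20 among Hallvard, Ragna, Hakon, Oskar.
Hallvard is living and takes 1/20.
Ragna is living and takes 1/20.
Hakon is living and takes 1/20.
Oskar is living and takes 1/20.
Trygve is living and takes 1/5.
Jorunn is living and takes 1/5.

Asgeir 1/5; Gudrun 1/5; Hakon 1/20; Hallvard 1/20; Jorunn 1/5; Oskar 1/20; Ragna 1/20; Trygve 1/5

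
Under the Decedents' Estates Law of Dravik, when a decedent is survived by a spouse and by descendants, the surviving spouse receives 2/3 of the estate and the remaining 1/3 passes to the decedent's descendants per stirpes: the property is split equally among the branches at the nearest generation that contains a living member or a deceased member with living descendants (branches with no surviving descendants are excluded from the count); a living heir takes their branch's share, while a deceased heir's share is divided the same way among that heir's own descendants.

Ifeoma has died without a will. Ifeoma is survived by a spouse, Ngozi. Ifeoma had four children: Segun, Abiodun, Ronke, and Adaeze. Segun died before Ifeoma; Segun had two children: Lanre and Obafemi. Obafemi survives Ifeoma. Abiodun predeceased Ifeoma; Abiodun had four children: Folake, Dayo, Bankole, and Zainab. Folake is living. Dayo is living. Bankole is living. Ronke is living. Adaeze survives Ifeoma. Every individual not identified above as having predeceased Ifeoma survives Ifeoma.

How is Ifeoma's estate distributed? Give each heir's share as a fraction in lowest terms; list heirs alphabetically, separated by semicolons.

Adaeze 1/12; Bankole 1/48; Dayo 1/48; Folake 1/48; Lanre 1/24; Ngozi 2/3; Obafemi 1/24; Ronke 1/12; Zainab 1/48

Ngozi, as surviving spouse, takes 2/3.
The remaining 1/3 passes to Ifeoma's descendants per stirpes.
The 1/3 is divided into 4 equal shares of 1/12 among Segun, Abiodun, Ronke, Adaeze.
Segun predeceased; the 1/12 allotted to Segun's branch passes to Segun's issue by representation.
The 1/12 is divided into 2 equal shares of 1/24 among Lanre, Obafemi.
Lanre is living and takes 1/24.
Obafemi is living and takes 1/24.
Abiodun predeceased; the 1/12 allotted to Abiodun's branch passes to Abiodun's issue by representation.
The 1/12 is divided into 4 equal shares of 1/48 among Folake, Dayo, Bankole, Zainab.
Folake is living and takes 1/48.
Dayo is living and takes 1/48.
Bankole is living and takes 1/48.
Zainab is living and takes 1/48.
Ronke is living and takes 1/12.
Adaeze is living and takes 1/12.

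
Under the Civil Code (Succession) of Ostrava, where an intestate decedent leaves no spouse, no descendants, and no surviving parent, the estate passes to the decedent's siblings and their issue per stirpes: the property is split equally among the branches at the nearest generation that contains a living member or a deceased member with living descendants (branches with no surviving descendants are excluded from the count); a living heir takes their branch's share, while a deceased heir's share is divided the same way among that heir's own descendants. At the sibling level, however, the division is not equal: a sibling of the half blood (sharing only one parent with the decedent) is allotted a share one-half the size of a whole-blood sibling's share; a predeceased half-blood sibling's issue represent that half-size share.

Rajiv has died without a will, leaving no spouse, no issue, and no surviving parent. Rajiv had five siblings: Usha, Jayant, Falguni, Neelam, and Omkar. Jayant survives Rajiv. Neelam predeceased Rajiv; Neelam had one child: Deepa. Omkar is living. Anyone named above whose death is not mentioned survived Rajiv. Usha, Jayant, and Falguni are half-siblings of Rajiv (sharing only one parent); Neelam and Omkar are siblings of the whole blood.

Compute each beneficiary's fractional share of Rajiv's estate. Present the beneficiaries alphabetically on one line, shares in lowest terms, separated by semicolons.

No spouse, descendants, or parent survives, so the estate passes to Rajiv's siblings per stirpes.
Half-blood siblings count for one-half the weight of whole-blood siblings at the initial division.
Dividing 1 in proportion to weights (total weight 7/2): Usha (weight 1/2) → 1/7; Jayant (weight 1/2) → 1/7; Falguni (weight 1/2) → 1/7; Neelam (weight 1) → 2/7; Omkar (weight 1) → 2/7.
Usha is living and takes 1/7.
Jayant is living and takes 1/7.
Falguni is living and takes 1/7.
Neelam predeceased; the 2/7 allotted to Neelam's branch passes to Neelam's issue by representation.
Deepa is the sole taker at this level and receives the full 2/7.
Omkar is living and takes 2/7.

Deepa 2/7; Falguni 1/7; Jayant 1/7; Omkar 2/7; Usha 1/7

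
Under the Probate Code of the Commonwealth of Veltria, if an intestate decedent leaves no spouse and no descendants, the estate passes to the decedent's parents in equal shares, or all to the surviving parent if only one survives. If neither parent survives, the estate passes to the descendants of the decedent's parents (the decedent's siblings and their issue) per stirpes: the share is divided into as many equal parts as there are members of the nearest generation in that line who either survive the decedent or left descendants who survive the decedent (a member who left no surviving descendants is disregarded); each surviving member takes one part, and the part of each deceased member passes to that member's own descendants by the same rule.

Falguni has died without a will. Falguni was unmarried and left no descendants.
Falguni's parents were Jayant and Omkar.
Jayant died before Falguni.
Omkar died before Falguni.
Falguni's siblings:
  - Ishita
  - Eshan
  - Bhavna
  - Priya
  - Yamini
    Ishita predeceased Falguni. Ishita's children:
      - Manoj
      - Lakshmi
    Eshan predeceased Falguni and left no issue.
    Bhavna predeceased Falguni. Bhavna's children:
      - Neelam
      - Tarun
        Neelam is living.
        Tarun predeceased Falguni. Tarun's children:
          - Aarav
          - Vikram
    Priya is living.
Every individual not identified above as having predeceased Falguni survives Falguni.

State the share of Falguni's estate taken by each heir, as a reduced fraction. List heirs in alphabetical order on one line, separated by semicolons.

Aarav 1/16; Lakshmi 1/8; Manoj 1/8; Neelam 1/8; Priya 1/4; Vikram 1/16; Yamini 1/4

Neither parent survives and there are no descendants, so the estate passes to Falguni's siblings and their issue per stirpes.
Eshan left no surviving issue, so that branch lapses and is disregarded.
The estate is divided into 4 equal shares of 1/4 among Ishita, Bhavna, Priya, Yamini.
Ishita predeceased; the 1/4 allotted to Ishita's branch passes to Ishita's issue by representation.
The 1/4 is divided into 2 equal shares of 1/8 among Manoj, Lakshmi.
Manoj is living and takes 1/8.
Lakshmi is living and takes 1/8.
Bhavna predeceased; the 1/4 allotted to Bhavna's branch passes to Bhavna's issue by representation.
The 1/4 is divided into 2 equal shares of 1/8 among Neelam, Tarun.
Neelam is living and takes 1/8.
Tarun predeceased; the 1/8 allotted to Tarun's branch passes to Tarun's issue by representation.
The 1/8 is divided into 2 equal shares of 1/16 among Aarav, Vikram.
Aarav is living and takes 1/16.
Vikram is living and takes 1/16.
Priya is living and takes 1/4.
Yamini is living and takes 1/4.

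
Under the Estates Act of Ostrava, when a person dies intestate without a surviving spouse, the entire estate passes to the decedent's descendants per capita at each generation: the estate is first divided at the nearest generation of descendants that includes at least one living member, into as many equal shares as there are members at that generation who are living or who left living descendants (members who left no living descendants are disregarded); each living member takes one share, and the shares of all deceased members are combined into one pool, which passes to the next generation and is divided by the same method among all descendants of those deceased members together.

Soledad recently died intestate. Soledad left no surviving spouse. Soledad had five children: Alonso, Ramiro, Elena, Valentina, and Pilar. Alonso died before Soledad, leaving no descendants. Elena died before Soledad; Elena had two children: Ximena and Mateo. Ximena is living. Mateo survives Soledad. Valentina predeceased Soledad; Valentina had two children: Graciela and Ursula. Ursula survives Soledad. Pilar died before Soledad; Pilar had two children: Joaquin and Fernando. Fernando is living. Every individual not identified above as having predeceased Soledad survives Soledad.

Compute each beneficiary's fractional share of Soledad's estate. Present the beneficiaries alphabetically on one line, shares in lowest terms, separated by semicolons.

Fernando 1/8; Graciela 1/8; Joaquin 1/8; Mateo 1/8; Ramiro 1/4; Ursula 1/8; Ximena 1/8

There is no surviving spouse, so the entire estate passes to Soledad's descendants per capita at each generation.
At generation 1 (Ramiro, Elena, Valentina, Pilar) there are 4 shares of (1)/4 = 1/4 each.
Living: Ramiro — each takes 1/4.
Deceased: Elena, Valentina, and Pilar. Their combined 3/4 is pooled and carried to generation 2.
At generation 2 (Ximena, Mateo, Graciela, Ursula, Joaquin, Fernando) there are 6 shares of (3/4)/6 = 1/8 each.
Living: Ximena, Mateo, Graciela, Ursula, Joaquin, and Fernando — each takes 1/8.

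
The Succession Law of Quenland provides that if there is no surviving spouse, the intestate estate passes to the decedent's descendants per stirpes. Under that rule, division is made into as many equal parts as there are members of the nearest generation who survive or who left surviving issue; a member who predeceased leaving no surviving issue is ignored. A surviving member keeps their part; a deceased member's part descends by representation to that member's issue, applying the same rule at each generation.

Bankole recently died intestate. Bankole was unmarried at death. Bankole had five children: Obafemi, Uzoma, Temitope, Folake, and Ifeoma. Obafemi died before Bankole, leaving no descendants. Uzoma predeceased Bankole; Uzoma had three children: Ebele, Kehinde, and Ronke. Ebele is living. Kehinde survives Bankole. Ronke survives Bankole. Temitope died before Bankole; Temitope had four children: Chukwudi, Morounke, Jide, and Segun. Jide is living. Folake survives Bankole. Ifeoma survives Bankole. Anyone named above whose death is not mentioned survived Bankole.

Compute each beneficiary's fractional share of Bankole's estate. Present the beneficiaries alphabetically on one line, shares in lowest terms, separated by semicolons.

Chukwudi 1/16; Ebele 1/12; Folake 1/4; Ifeoma 1/4; Jide 1/16; Kehinde 1/12; Morounke 1/16; Ronke 1/12; Segun 1/16

There is no surviving spouse, so the entire estate passes to Bankole's descendants per stirpes.
Obafemi left no surviving issue, so that branch lapses and is disregarded.
The estate is divided into 4 equal shares of 1/4 among Uzoma, Temitope, Folake, Ifeoma.
Uzoma predeceased; the 1/4 allotted to Uzoma's branch passes to Uzoma's issue by representation.
The 1/4 is divided into 3 equal shares of 1/12 among Ebele, Kehinde, Ronke.
Ebele is living and takes 1/12.
Kehinde is living and takes 1/12.
Ronke is living and takes 1/12.
Temitope predeceased; the 1/4 allotted to Temitope's branch passes to Temitope's issue by representation.
The 1/4 is divided into 4 equal shares of 1/16 among Chukwudi, Morounke, Jide, Segun.
Chukwudi is living and takes 1/16.
Morounke is living and takes 1/16.
Jide is living and takes 1/16.
Segun is living and takes 1/16.
Folake is living and takes 1/4.
Ifeoma is living and takes 1/4.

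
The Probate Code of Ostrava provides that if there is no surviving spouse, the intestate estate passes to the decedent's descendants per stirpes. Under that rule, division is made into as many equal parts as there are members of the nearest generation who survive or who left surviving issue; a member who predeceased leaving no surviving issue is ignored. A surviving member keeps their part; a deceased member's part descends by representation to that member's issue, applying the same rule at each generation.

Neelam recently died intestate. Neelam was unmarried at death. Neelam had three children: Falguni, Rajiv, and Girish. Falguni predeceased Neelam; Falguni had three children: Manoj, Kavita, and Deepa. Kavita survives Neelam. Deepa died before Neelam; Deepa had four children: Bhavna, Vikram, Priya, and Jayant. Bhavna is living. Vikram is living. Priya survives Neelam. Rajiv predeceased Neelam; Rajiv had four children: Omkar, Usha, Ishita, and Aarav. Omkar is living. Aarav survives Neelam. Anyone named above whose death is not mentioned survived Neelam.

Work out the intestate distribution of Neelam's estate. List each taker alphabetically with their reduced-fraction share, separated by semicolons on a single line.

There is no surviving spouse, so the entire estate passes to Neelam's descendants per stirpes.
The estate is divided into 3 equal shares of 1/3 among Falguni, Rajiv, Girish.
Falguni predeceased; the 1/3 allotted to Falguni's branch passes to Falguni's issue by representation.
The 1/3 is divided into 3 equal shares of 1/9 among Manoj, Kavita, Deepa.
Manoj is living and takes 1/9.
Kavita is living and takes 1/9.
Deepa predeceased; the 1/9 allotted to Deepa's branch passes to Deepa's issue by representation.
The 1/9 is divided into 4 equal shares of 1/36 among Bhavna, Vikram, Priya, Jayant.
Bhavna is living and takes 1/36.
Vikram is living and takes 1/36.
Priya is living and takes 1/36.
Jayant is living and takes 1/36.
Rajiv predeceased; the 1/3 allotted to Rajiv's branch passes to Rajiv's issue by representation.
The 1/3 is divided into 4 equal shares of 1/12 among Omkar, Usha, Ishita, Aarav.
Omkar is living and takes 1/12.
Usha is living and takes 1/12.
Ishita is living and takes 1/12.
Aarav is living and takes 1/12.
Girish is living and takes 1/3.

Aarav 1/12; Bhavna 1/36; Girish 1/3; Ishita 1/12; Jayant 1/36; Kavita 1/9; Manoj 1/9; Omkar 1/12; Priya 1/36; Usha 1/12; Vikram 1/36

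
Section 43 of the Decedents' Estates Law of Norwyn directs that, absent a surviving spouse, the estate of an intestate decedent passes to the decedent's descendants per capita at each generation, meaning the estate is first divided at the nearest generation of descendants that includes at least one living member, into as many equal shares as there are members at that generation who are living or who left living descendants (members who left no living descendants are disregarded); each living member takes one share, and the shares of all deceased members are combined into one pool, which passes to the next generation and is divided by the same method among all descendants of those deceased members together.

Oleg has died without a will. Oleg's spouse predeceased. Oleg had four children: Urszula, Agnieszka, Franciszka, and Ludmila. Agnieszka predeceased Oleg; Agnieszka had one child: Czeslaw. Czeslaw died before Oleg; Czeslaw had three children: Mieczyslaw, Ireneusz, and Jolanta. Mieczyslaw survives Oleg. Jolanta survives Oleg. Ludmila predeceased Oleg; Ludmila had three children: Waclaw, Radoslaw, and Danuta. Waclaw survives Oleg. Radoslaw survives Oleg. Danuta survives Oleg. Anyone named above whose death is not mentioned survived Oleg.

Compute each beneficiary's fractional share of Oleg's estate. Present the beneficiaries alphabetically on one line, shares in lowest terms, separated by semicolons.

There is no surviving spouse, so the entire estate passes to Oleg's descendants per capita at each generation.
At generation 1 (Urszula, Agnieszka, Franciszka, Ludmila) there are 4 shares of (1)/4 = 1/4 each.
Living: Urszula and Franciszka — each takes 1/4.
Deceased: Agnieszka and Ludmila. Their combined 1/2 is pooled and carried to generation 2.
At generation 2 (Czeslaw, Waclaw, Radoslaw, Danuta) there are 4 shares of (1/2)/4 = 1/8 each.
Living: Waclaw, Radoslaw, and Danuta — each takes 1/8.
Deceased: Czeslaw. That 1/8 share is carried to generation 3.
At generation 3 (Mieczyslaw, Ireneusz, Jolanta) there are 3 shares of (1/8)/3 = 1/24 each.
Living: Mieczyslaw, Ireneusz, and Jolanta — each takes 1/24.

Danuta 1/8; Franciszka 1/4; Ireneusz 1/24; Jolanta 1/24; Mieczyslaw 1/24; Radoslaw 1/8; Urszula 1/4; Waclaw 1/8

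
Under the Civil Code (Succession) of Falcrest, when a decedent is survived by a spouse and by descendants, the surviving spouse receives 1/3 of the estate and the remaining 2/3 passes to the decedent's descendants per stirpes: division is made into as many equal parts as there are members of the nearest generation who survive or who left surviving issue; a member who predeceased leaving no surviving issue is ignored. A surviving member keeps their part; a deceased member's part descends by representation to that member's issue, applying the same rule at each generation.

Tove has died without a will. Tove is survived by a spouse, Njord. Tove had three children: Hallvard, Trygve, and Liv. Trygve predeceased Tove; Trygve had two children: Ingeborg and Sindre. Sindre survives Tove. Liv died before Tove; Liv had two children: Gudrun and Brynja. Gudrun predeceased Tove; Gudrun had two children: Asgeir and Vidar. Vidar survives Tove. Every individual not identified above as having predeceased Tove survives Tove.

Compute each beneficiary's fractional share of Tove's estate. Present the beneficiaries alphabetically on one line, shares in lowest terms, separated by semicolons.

Asgeir 1/18; Brynja 1/9; Hallvard 2/9; Ingeborg 1/9; Njord 1/3; Sindre 1/9; Vidar 1/18

Njord, as surviving spouse, takes 1/3.
The remaining 2/3 passes to Tove's descendants per stirpes.
The 2/3 is divided into 3 equal shares of 2/9 among Hallvard, Trygve, Liv.
Hallvard is living and takes 2/9.
Trygve predeceased; the 2/9 allotted to Trygve's branch passes to Trygve's issue by representation.
The 2/9 is divided into 2 equal shares of 1/9 among Ingeborg, Sindre.
Ingeborg is living and takes 1/9.
Sindre is living and takes 1/9.
Liv predeceased; the 2/9 allotted to Liv's branch passes to Liv's issue by representation.
The 2/9 is divided into 2 equal shares of 1/9 among Gudrun, Brynja.
Gudrun predeceased; the 1/9 allotted to Gudrun's branch passes to Gudrun's issue by representation.
The 1/9 is divided into 2 equal shares of 1/18 among Asgeir, Vidar.
Asgeir is living and takes 1/18.
Vidar is living and takes 1/18.
Brynja is living and takes 1/9.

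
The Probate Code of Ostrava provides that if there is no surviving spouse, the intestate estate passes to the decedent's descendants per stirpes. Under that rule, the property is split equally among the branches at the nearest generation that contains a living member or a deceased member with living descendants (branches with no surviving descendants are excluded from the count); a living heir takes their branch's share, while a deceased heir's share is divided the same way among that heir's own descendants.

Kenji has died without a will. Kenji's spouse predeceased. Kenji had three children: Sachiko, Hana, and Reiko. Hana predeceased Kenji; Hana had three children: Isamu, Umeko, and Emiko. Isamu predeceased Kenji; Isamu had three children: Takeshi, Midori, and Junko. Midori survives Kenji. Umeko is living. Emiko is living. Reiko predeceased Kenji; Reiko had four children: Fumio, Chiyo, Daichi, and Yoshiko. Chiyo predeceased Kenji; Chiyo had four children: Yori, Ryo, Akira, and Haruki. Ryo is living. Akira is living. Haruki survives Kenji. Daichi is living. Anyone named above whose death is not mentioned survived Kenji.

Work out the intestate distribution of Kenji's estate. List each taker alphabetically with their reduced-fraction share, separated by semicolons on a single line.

Akira 1/48; Daichi 1/12; Emiko 1/9; Fumio 1/12; Haruki 1/48; Junko 1/27; Midori 1/27; Ryo 1/48; Sachiko 1/3; Takeshi 1/27; Umeko 1/9; Yori 1/48; Yoshiko 1/12

There is no surviving spouse, so the entire estate passes to Kenji's descendants per stirpes.
The estate is divided into 3 equal shares of 1/3 among Sachiko, Hana, Reiko.
Sachiko is living and takes 1/3.
Hana predeceased; the 1/3 allotted to Hana's branch passes to Hana's issue by representation.
The 1/3 is divided into 3 equal shares of 1/9 among Isamu, Umeko, Emiko.
Isamu predeceased; the 1/9 allotted to Isamu's branch passes to Isamu's issue by representation.
The 1/9 is divided into 3 equal shares of 1/27 among Takeshi, Midori, Junko.
Takeshi is living and takes 1/27.
Midori is living and takes 1/27.
Junko is living and takes 1/27.
Umeko is living and takes 1/9.
Emiko is living and takes 1/9.
Reiko predeceased; the 1/3 allotted to Reiko's branch passes to Reiko's issue by representation.
The 1/3 is divided into 4 equal shares of 1/12 among Fumio, Chiyo, Daichi, Yoshiko.
Fumio is living and takes 1/12.
Chiyo predeceased; the 1/12 allotted to Chiyo's branch passes to Chiyo's issue by representation.
The 1/12 is divided into 4 equal shares of 1/48 among Yori, Ryo, Akira, Haruki.
Yori is living and takes 1/48.
Ryo is living and takes 1/48.
Akira is living and takes 1/48.
Haruki is living and takes 1/48.
Daichi is living and takes 1/12.
Yoshiko is living and takes 1/12.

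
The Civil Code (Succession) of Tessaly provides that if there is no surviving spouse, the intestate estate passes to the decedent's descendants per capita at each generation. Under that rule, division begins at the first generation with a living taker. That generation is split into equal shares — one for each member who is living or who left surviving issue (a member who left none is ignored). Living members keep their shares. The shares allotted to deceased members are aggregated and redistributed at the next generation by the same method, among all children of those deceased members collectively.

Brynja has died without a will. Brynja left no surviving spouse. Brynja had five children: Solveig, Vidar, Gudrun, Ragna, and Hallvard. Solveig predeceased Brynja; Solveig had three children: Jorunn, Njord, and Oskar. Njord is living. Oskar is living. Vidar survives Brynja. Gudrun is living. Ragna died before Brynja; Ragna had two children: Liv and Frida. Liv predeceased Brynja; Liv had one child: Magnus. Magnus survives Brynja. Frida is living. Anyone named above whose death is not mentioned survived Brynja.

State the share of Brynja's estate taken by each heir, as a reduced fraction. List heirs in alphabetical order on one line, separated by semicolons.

Frida 2/25; Gudrun 1/5; Hallvard 1/5; Jorunn 2/25; Magnus 2/25; Njord 2/25; Oskar 2/25; Vidar 1/5

There is no surviving spouse, so the entire estate passes to Brynja's descendants per capita at each generation.
At generation 1 (Solveig, Vidar, Gudrun, Ragna, Hallvard) there are 5 shares of (1)/5 = 1/5 each.
Living: Vidar, Gudrun, and Hallvard — each takes 1/5.
Deceased: Solveig and Ragna. Their combined 2/5 is pooled and carried to generation 2.
At generation 2 (Jorunn, Njord, Oskar, Liv, Frida) there are 5 shares of (2/5)/5 = 2/25 each.
Living: Jorunn, Njord, Oskar, and Frida — each takes 2/25.
Deceased: Liv. That 2/25 share is carried to generation 3.
At generation 3 (Magnus) there are 1 shares of (2/25)/1 = 2/25 each.
Living: Magnus — each takes 2/25.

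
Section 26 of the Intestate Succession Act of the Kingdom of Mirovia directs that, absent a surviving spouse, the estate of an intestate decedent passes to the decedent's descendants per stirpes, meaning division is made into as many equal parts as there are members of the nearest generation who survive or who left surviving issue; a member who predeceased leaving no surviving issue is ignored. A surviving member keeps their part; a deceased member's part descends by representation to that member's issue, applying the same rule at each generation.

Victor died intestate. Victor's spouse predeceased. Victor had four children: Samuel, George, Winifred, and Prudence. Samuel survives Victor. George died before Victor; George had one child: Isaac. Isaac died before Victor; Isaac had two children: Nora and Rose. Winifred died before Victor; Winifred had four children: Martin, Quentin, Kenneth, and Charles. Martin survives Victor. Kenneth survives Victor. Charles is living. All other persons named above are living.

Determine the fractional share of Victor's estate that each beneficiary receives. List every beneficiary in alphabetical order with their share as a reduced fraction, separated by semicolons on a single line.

Charles 1/16; Kenneth 1/16; Martin 1/16; Nora 1/8; Prudence 1/4; Quentin 1/16; Rose 1/8; Samuel 1/4

There is no surviving spouse, so the entire estate passes to Victor's descendants per stirpes.
The estate is divided into 4 equal shares of 1/4 among Samuel, George, Winifred, Prudence.
Samuel is living and takes 1/4.
George predeceased; the 1/4 allotted to George's branch passes to George's issue by representation.
Isaac's line is the sole branch at this level, so the full 1/4 passes to Isaac's issue by representation.
The 1/4 is divided into 2 equal shares of 1/8 among Nora, Rose.
Nora is living and takes 1/8.
Rose is living and takes 1/8.
Winifred predeceased; the 1/4 allotted to Winifred's branch passes to Winifred's issue by representation.
The 1/4 is divided into 4 equal shares of 1/16 among Martin, Quentin, Kenneth, Charles.
Martin is living and takes 1/16.
Quentin is living and takes 1/16.
Kenneth is living and takes 1/16.
Charles is living and takes 1/16.
Prudence is living and takes 1/4.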